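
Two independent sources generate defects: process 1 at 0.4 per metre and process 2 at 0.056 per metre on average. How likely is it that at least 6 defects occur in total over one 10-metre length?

0.3074

Independent Poisson processes superpose: combined rate λ = 0.4 + 0.056 = 0.456 per metre.
Over the interval, μ = 0.456 × 10 = 4.56 (a 10-metre length = 10 metres).
P(N ≥ 6) = 1 − P(N ≤ 5) ≈ 0.3074.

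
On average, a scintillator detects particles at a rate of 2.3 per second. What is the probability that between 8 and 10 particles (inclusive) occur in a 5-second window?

0.2880

Over the interval, μ = 2.3 × 5 = 11.5 (a 5-second window = 5 seconds).
P(8 ≤ N ≤ 10) = Σ_{j=8}^{10} e^(−11.5) · 11.5^j/j! ≈ 0.2880.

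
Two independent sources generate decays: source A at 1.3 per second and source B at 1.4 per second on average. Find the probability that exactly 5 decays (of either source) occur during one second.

0.0804

Independent Poisson processes superpose: combined rate λ = 1.3 + 1.4 = 2.7 per second.
So μ = 2.7.
P(N = 5) = e^(−2.7) · 2.7^5/5! ≈ 0.0804.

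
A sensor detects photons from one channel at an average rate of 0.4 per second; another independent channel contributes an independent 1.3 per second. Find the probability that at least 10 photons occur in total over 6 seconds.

Independent Poisson processes superpose: combined rate λ = 0.4 + 1.3 = 1.7 per second.
Over the interval, μ = 1.7 × 6 = 10.2 (6 seconds).
P(N ≥ 10) = 1 − P(N ≤ 9) ≈ 0.5668.

0.5668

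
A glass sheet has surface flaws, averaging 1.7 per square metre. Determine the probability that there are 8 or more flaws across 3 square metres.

Over the interval, μ = 1.7 × 3 = 5.1 (3 square metres).
P(N ≥ 8) = 1 − P(N ≤ 7) = 1 − Σ_{j=0}^{7} e^(−μ) μ^j/j! ≈ 0.1440.

0.1440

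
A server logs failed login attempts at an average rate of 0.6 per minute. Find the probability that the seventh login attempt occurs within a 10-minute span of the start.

Over the interval, μ = 0.6 × 10 = 6 (a 10-minute span = 10 minutes).
The seventh arrival falls in the interval iff at least 7 events occur there: P(S_7 ≤ t) = P(N ≥ 7) = 1 − P(N ≤ 6) ≈ 0.3937.

0.3937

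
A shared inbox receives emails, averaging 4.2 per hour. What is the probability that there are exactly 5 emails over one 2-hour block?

Over the interval, μ = 4.2 × 2 = 8.4 (a 2-hour block = 2 hours).
P(N = 5) = e^(−μ) μ^5/5! = e^(−8.4) · 8.4^5/120 ≈ 0.0784.

0.0784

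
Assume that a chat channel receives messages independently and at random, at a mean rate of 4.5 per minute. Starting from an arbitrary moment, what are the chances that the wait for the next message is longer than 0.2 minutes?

0.4066

The wait for the next event is exponential with rate λ = 4.5 per minute.
P(T > 0.2) = e^(−λt) = e^(−4.5 × 0.2) = e^(−0.9) ≈ 0.4066.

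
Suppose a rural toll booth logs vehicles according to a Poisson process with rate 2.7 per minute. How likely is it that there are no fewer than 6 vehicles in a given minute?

With mean μ = 2.7 per minute,
P(N ≥ 6) = 1 − P(N ≤ 5) = 1 − Σ_{j=0}^{5} e^(−μ) μ^j/j! ≈ 0.0567.

0.0567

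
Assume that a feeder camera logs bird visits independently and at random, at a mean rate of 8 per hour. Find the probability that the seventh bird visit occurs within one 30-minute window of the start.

Over the interval, μ = 8 × 0.5 = 4 (a 30-minute window = 0.5 hours).
The seventh arrival falls in the interval iff at least 7 events occur there: P(S_7 ≤ t) = P(N ≥ 7) = 1 − P(N ≤ 6) ≈ 0.1107.

0.1107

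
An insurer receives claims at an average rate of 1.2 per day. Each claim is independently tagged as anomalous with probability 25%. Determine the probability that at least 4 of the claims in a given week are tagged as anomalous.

Thinning: the claims that are tagged as anomalous themselves form a Poisson process with rate 0.25 × 1.2 = 0.3 per day.
Over the interval, μ = 0.3 × 7 = 2.1 (a week = 7 days).
P(N ≥ 4) = 1 − P(N ≤ 3) ≈ 0.1614.

0.1614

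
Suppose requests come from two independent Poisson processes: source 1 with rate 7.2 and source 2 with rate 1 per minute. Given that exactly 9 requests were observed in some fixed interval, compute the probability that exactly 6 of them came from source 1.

0.0698

Given the total, each event is independently from source 1 with probability p = λ_1/(λ_1+λ_2) = 7.2/8.2 ≈ 0.8780.
So K ~ Binomial(9, 7.2/8.2): P(K = 6) = C(9,6) · (7.2/8.2)^6 · (1/8.2)^3 ≈ 0.0698.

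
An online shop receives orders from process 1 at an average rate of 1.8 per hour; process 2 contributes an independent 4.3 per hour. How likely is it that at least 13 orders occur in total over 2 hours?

0.4469

Independent Poisson processes superpose: combined rate λ = 1.8 + 4.3 = 6.1 per hour.
Over the interval, μ = 6.1 × 2 = 12.2 (2 hours).
P(N ≥ 13) = 1 − P(N ≤ 12) ≈ 0.4469.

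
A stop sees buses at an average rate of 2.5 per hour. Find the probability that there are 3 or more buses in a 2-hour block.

Over the interval, μ = 2.5 × 2 = 5 (a 2-hour block = 2 hours).
P(N ≥ 3) = 1 − P(N ≤ 2) = 1 − Σ_{j=0}^{2} e^(−μ) μ^j/j! ≈ 0.8753.

0.8753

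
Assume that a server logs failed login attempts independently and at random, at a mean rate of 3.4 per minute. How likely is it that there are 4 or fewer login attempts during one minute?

With mean μ = 3.4 per minute,
P(N ≤ 4) = Σ_{j=0}^{4} e^(−μ) μ^j/j! ≈ 0.7442.

0.7442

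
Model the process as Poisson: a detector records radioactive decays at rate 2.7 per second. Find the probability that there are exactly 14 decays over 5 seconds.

0.1050

Over the interval, μ = 2.7 × 5 = 13.5 (5 seconds).
P(N = 14) = e^(−μ) μ^14/14! = e^(−13.5) · 13.5^14/87178291200 ≈ 0.1050.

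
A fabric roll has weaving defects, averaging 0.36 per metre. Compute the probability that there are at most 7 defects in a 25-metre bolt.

Over the interval, μ = 0.36 × 25 = 9 (a 25-metre bolt = 25 metres).
P(N ≤ 7) = Σ_{j=0}^{7} e^(−μ) μ^j/j! ≈ 0.3239.

0.3239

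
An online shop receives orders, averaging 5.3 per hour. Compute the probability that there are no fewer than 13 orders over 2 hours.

0.2684

Over the interval, μ = 5.3 × 2 = 10.6 (2 hours).
P(N ≥ 13) = 1 − P(N ≤ 12) = 1 − Σ_{j=0}^{12} e^(−μ) μ^j/j! ≈ 0.2684.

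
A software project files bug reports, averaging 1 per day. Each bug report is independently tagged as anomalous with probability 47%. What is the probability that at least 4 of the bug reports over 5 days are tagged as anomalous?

Thinning: the bug reports that are tagged as anomalous themselves form a Poisson process with rate 0.47 × 1 = 0.47 per day.
Over the interval, μ = 0.47 × 5 = 2.35 (5 days).
P(N ≥ 4) = 1 − P(N ≤ 3) ≈ 0.2109.

0.2109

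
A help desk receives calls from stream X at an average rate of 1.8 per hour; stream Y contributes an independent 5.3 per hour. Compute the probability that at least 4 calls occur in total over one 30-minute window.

0.4741

Independent Poisson processes superpose: combined rate λ = 1.8 + 5.3 = 7.1 per hour.
Over the interval, μ = 7.1 × 0.5 = 3.55 (a 30-minute window = 0.5 hours).
P(N ≥ 4) = 1 − P(N ≤ 3) ≈ 0.4741.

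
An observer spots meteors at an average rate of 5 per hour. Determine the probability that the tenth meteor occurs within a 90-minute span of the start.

0.2236

Over the interval, μ = 5 × 1.5 = 7.5 (a 90-minute span = 1.5 hours).
The tenth arrival falls in the interval iff at least 10 events occur there: P(S_10 ≤ t) = P(N ≥ 10) = 1 − P(N ≤ 9) ≈ 0.2236.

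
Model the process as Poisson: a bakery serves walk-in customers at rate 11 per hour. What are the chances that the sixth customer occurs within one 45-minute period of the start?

Over the interval, μ = 11 × 0.75 = 8.25 (a 45-minute period = 0.75 hours).
The sixth arrival falls in the interval iff at least 6 events occur there: P(S_6 ≤ t) = P(N ≥ 6) = 1 − P(N ≤ 5) ≈ 0.8306.

0.8306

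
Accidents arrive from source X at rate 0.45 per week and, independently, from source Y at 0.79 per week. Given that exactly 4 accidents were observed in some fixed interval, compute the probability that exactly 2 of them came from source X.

0.3207

Given the total, each event is independently from source X with probability p = λ_X/(λ_X+λ_Y) = 0.45/1.24 ≈ 0.3629.
So K ~ Binomial(4, 0.45/1.24): P(K = 2) = C(4,2) · (0.45/1.24)^2 · (0.79/1.24)^2 ≈ 0.3207.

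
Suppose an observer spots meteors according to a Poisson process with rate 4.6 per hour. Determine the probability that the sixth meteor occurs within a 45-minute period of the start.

Over the interval, μ = 4.6 × 0.75 = 3.45 (a 45-minute period = 0.75 hours).
The sixth arrival falls in the interval iff at least 6 events occur there: P(S_6 ≤ t) = P(N ≥ 6) = 1 − P(N ≤ 5) ≈ 0.1358.

0.1358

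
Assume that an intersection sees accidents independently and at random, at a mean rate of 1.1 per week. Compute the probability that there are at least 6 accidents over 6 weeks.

Over the interval, μ = 1.1 × 6 = 6.6 (6 weeks).
P(N ≥ 6) = 1 − P(N ≤ 5) = 1 − Σ_{j=0}^{5} e^(−μ) μ^j/j! ≈ 0.6453.

0.6453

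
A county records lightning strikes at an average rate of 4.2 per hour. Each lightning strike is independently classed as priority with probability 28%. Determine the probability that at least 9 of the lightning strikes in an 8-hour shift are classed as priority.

0.5968

Thinning: the lightning strikes that are classed as priority themselves form a Poisson process with rate 0.28 × 4.2 = 1.176 per hour.
Over the interval, μ = 1.176 × 8 = 9.408 (an 8-hour shift = 8 hours).
P(N ≥ 9) = 1 − P(N ≤ 8) ≈ 0.5968.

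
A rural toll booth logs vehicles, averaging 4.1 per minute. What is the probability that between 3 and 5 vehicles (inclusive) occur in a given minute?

0.5455

With mean μ = 4.1 per minute,
P(3 ≤ N ≤ 5) = Σ_{j=3}^{5} e^(−4.1) · 4.1^j/j! ≈ 0.5455.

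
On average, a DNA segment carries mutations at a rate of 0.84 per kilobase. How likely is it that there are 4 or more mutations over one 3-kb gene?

0.2467

Over the interval, μ = 0.84 × 3 = 2.52 (a 3-kb gene = 3 kilobases).
P(N ≥ 4) = 1 − P(N ≤ 3) = 1 − Σ_{j=0}^{3} e^(−μ) μ^j/j! ≈ 0.2467.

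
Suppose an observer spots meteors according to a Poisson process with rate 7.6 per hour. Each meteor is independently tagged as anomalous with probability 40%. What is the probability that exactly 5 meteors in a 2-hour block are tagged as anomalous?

0.1584

Thinning: the meteors that are tagged as anomalous themselves form a Poisson process with rate 0.4 × 7.6 = 3.04 per hour.
Over the interval, μ = 3.04 × 2 = 6.08 (a 2-hour block = 2 hours).
P(N = 5) = e^(−6.08) · 6.08^5/5! ≈ 0.1584.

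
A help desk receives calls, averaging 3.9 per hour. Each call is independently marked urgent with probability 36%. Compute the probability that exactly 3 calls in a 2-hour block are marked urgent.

Thinning: the calls that are marked urgent themselves form a Poisson process with rate 0.36 × 3.9 = 1.404 per hour.
Over the interval, μ = 1.404 × 2 = 2.808 (a 2-hour block = 2 hours).
P(N = 3) = e^(−2.808) · 2.808^3/3! ≈ 0.2226.

0.2226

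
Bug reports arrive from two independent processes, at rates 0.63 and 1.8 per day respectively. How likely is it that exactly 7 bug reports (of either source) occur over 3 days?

0.1481

Independent Poisson processes superpose: combined rate λ = 0.63 + 1.8 = 2.43 per day.
Over the interval, μ = 2.43 × 3 = 7.29 (3 days).
P(N = 7) = e^(−7.29) · 7.29^7/7! ≈ 0.1481.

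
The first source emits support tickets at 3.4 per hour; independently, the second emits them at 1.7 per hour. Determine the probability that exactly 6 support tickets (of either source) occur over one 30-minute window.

Independent Poisson processes superpose: combined rate λ = 3.4 + 1.7 = 5.1 per hour.
Over the interval, μ = 5.1 × 0.5 = 2.55 (a 30-minute window = 0.5 hours).
P(N = 6) = e^(−2.55) · 2.55^6/6! ≈ 0.0298.

0.0298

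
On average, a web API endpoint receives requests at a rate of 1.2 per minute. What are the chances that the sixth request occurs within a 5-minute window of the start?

Over the interval, μ = 1.2 × 5 = 6 (a 5-minute window = 5 minutes).
The sixth arrival falls in the interval iff at least 6 events occur there: P(S_6 ≤ t) = P(N ≥ 6) = 1 − P(N ≤ 5) ≈ 0.5543.

0.5543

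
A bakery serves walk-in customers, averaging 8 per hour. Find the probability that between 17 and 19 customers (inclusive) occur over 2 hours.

Over the interval, μ = 8 × 2 = 16 (2 hours).
P(17 ≤ N ≤ 19) = Σ_{j=17}^{19} e^(−16) · 16^j/j! ≈ 0.2463.

0.2463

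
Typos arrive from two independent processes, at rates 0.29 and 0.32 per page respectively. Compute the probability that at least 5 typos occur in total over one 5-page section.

0.1932

Independent Poisson processes superpose: combined rate λ = 0.29 + 0.32 = 0.61 per page.
Over the interval, μ = 0.61 × 5 = 3.05 (a 5-page section = 5 pages).
P(N ≥ 5) = 1 − P(N ≤ 4) ≈ 0.1932.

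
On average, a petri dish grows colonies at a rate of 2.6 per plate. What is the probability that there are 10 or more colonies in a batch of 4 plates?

0.5910

Over the interval, μ = 2.6 × 4 = 10.4 (a batch of 4 plates = 4 plates).
P(N ≥ 10) = 1 − P(N ≤ 9) = 1 − Σ_{j=0}^{9} e^(−μ) μ^j/j! ≈ 0.5910.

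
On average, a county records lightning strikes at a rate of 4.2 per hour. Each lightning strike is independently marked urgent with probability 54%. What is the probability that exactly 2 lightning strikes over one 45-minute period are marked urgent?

0.2640

Thinning: the lightning strikes that are marked urgent themselves form a Poisson process with rate 0.54 × 4.2 = 2.268 per hour.
Over the interval, μ = 2.268 × 0.75 = 1.701 (a 45-minute period = 0.75 hours).
P(N = 2) = e^(−1.701) · 1.701^2/2! ≈ 0.2640.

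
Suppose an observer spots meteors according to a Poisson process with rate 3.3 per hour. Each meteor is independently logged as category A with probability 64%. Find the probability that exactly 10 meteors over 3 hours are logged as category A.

Thinning: the meteors that are logged as category A themselves form a Poisson process with rate 0.64 × 3.3 = 2.112 per hour.
Over the interval, μ = 2.112 × 3 = 6.336 (3 hours).
P(N = 10) = e^(−6.336) · 6.336^10/10! ≈ 0.0509.

0.0509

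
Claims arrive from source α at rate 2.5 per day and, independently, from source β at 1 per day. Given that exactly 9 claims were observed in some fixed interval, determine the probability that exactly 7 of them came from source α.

Given the total, each event is independently from source α with probability p = λ_α/(λ_α+λ_β) = 2.5/3.5 ≈ 0.7143.
So K ~ Binomial(9, 2.5/3.5): P(K = 7) = C(9,7) · (2.5/3.5)^7 · (1/3.5)^2 ≈ 0.2788.

0.2788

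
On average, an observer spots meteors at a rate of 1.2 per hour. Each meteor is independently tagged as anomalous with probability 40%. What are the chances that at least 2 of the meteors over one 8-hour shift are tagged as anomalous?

0.8960

Thinning: the meteors that are tagged as anomalous themselves form a Poisson process with rate 0.4 × 1.2 = 0.48 per hour.
Over the interval, μ = 0.48 × 8 = 3.84 (an 8-hour shift = 8 hours).
P(N ≥ 2) = 1 − P(N ≤ 1) ≈ 0.8960.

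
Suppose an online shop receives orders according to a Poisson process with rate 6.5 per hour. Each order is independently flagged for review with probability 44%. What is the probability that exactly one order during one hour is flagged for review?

Thinning: the orders that are flagged for review themselves form a Poisson process with rate 0.44 × 6.5 = 2.86 per hour.
So μ = 2.86.
P(N = 1) = e^(−2.86) · 2.86^1/1! ≈ 0.1638.

0.1638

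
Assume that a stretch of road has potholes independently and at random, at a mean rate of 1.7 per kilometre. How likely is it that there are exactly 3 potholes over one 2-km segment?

Over the interval, μ = 1.7 × 2 = 3.4 (a 2-km segment = 2 kilometres).
P(N = 3) = e^(−μ) μ^3/3! = e^(−3.4) · 3.4^3/6 ≈ 0.2186.

0.2186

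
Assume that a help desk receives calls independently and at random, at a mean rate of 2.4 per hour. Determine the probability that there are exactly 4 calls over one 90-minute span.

0.1912

Over the interval, μ = 2.4 × 1.5 = 3.6 (a 90-minute span = 1.5 hours).
P(N = 4) = e^(−μ) μ^4/4! = e^(−3.6) · 3.6^4/24 ≈ 0.1912.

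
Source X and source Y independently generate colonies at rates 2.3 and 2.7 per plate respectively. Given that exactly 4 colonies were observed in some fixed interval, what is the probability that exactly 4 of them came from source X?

Given the total, each event is independently from source X with probability p = λ_X/(λ_X+λ_Y) = 2.3/5 = 0.4600.
So K ~ Binomial(4, 2.3/5): P(K = 4) = C(4,4) · (2.3/5)^4 · (2.7/5)^0 ≈ 0.0448.

0.0448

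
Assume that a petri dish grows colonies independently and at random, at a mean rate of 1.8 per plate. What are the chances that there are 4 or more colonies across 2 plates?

0.4848

Over the interval, μ = 1.8 × 2 = 3.6 (2 plates).
P(N ≥ 4) = 1 − P(N ≤ 3) = 1 − Σ_{j=0}^{3} e^(−μ) μ^j/j! ≈ 0.4848.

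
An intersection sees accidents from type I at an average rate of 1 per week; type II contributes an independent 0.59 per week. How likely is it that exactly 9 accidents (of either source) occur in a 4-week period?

Independent Poisson processes superpose: combined rate λ = 1 + 0.59 = 1.59 per week.
Over the interval, μ = 1.59 × 4 = 6.36 (a 4-week period = 4 weeks).
P(N = 9) = e^(−6.36) · 6.36^9/9! ≈ 0.0811.

0.0811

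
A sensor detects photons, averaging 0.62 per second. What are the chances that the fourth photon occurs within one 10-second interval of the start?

0.8658

Over the interval, μ = 0.62 × 10 = 6.2 (a 10-second interval = 10 seconds).
The fourth arrival falls in the interval iff at least 4 events occur there: P(S_4 ≤ t) = P(N ≥ 4) = 1 − P(N ≤ 3) ≈ 0.8658.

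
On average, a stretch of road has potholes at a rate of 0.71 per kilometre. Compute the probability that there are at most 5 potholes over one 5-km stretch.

Over the interval, μ = 0.71 × 5 = 3.55 (a 5-km stretch = 5 kilometres).
P(N ≤ 5) = Σ_{j=0}^{5} e^(−μ) μ^j/j! ≈ 0.8509.

0.8509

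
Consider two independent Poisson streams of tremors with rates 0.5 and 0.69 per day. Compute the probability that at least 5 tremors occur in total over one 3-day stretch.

0.2878

Independent Poisson processes superpose: combined rate λ = 0.5 + 0.69 = 1.19 per day.
Over the interval, μ = 1.19 × 3 = 3.57 (a 3-day stretch = 3 days).
P(N ≥ 5) = 1 − P(N ≤ 4) ≈ 0.2878.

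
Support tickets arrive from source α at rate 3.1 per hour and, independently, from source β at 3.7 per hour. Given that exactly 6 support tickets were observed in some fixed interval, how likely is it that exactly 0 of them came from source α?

0.0260

Given the total, each event is independently from source α with probability p = λ_α/(λ_α+λ_β) = 3.1/6.8 ≈ 0.4559.
So K ~ Binomial(6, 3.1/6.8): P(K = 0) = C(6,0) · (3.1/6.8)^0 · (3.7/6.8)^6 ≈ 0.0260.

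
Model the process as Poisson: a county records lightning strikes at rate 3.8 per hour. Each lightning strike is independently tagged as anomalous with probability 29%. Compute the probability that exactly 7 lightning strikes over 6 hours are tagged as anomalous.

Thinning: the lightning strikes that are tagged as anomalous themselves form a Poisson process with rate 0.29 × 3.8 = 1.102 per hour.
Over the interval, μ = 1.102 × 6 = 6.612 (6 hours).
P(N = 7) = e^(−6.612) · 6.612^7/7! ≈ 0.1473.

0.1473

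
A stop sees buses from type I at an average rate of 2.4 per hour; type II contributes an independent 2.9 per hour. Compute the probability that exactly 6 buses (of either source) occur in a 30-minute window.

Independent Poisson processes superpose: combined rate λ = 2.4 + 2.9 = 5.3 per hour.
Over the interval, μ = 5.3 × 0.5 = 2.65 (a 30-minute window = 0.5 hours).
P(N = 6) = e^(−2.65) · 2.65^6/6! ≈ 0.0340.

0.0340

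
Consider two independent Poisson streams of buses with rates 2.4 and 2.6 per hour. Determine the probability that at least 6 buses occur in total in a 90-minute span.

Independent Poisson processes superpose: combined rate λ = 2.4 + 2.6 = 5 per hour.
Over the interval, μ = 5 × 1.5 = 7.5 (a 90-minute span = 1.5 hours).
P(N ≥ 6) = 1 − P(N ≤ 5) ≈ 0.7586.

0.7586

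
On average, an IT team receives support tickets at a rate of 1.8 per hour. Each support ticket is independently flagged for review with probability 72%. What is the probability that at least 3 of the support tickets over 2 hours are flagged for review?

0.4796

Thinning: the support tickets that are flagged for review themselves form a Poisson process with rate 0.72 × 1.8 = 1.296 per hour.
Over the interval, μ = 1.296 × 2 = 2.592 (2 hours).
P(N ≥ 3) = 1 − P(N ≤ 2) ≈ 0.4796.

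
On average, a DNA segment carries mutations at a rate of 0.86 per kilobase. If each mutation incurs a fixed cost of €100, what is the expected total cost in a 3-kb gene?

E[N] = 0.86 × 3 = 2.58 (a 3-kb gene = 3 kilobases); E[cost] = 2.58 × €100 = €258.

€258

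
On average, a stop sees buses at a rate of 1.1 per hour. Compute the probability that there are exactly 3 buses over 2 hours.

0.1966

Over the interval, μ = 1.1 × 2 = 2.2 (2 hours).
P(N = 3) = e^(−μ) μ^3/3! = e^(−2.2) · 2.2^3/6 ≈ 0.1966.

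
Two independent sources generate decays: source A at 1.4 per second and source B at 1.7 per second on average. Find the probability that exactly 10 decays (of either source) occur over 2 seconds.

Independent Poisson processes superpose: combined rate λ = 1.4 + 1.7 = 3.1 per second.
Over the interval, μ = 3.1 × 2 = 6.2 (2 seconds).
P(N = 10) = e^(−6.2) · 6.2^10/10! ≈ 0.0469.

0.0469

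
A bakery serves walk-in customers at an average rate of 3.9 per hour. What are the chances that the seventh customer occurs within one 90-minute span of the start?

0.3696

Over the interval, μ = 3.9 × 1.5 = 5.85 (a 90-minute span = 1.5 hours).
The seventh arrival falls in the interval iff at least 7 events occur there: P(S_7 ≤ t) = P(N ≥ 7) = 1 − P(N ≤ 6) ≈ 0.3696.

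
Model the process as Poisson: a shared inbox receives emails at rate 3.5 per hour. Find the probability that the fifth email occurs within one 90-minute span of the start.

0.6022

Over the interval, μ = 3.5 × 1.5 = 5.25 (a 90-minute span = 1.5 hours).
The fifth arrival falls in the interval iff at least 5 events occur there: P(S_5 ≤ t) = P(N ≥ 5) = 1 − P(N ≤ 4) ≈ 0.6022.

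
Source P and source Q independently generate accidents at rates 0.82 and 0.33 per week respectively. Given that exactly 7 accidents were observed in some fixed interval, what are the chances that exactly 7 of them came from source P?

Given the total, each event is independently from source P with probability p = λ_P/(λ_P+λ_Q) = 0.82/1.15 ≈ 0.7130.
So K ~ Binomial(7, 0.82/1.15): P(K = 7) = C(7,7) · (0.82/1.15)^7 · (0.33/1.15)^0 ≈ 0.0937.

0.0937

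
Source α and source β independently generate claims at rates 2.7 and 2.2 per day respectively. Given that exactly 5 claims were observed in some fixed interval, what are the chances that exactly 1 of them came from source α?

Given the total, each event is independently from source α with probability p = λ_α/(λ_α+λ_β) = 2.7/4.9 ≈ 0.5510.
So K ~ Binomial(5, 2.7/4.9): P(K = 1) = C(5,1) · (2.7/4.9)^1 · (2.2/4.9)^4 ≈ 0.1120.

0.1120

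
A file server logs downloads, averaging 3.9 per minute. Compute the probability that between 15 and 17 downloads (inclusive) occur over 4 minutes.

0.2905

Over the interval, μ = 3.9 × 4 = 15.6 (4 minutes).
P(15 ≤ N ≤ 17) = Σ_{j=15}^{17} e^(−15.6) · 15.6^j/j! ≈ 0.2905.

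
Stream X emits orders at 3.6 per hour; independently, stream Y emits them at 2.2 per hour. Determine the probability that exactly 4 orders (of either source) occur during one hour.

Independent Poisson processes superpose: combined rate λ = 3.6 + 2.2 = 5.8 per hour.
So μ = 5.8.
P(N = 4) = e^(−5.8) · 5.8^4/4! ≈ 0.1428.

0.1428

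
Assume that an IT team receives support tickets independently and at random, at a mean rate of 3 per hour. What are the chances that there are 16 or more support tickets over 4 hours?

0.1556

Over the interval, μ = 3 × 4 = 12 (4 hours).
P(N ≥ 16) = 1 − P(N ≤ 15) = 1 − Σ_{j=0}^{15} e^(−μ) μ^j/j! ≈ 0.1556.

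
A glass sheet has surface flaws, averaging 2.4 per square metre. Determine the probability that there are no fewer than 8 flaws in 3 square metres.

0.4311

Over the interval, μ = 2.4 × 3 = 7.2 (3 square metres).
P(N ≥ 8) = 1 − P(N ≤ 7) = 1 − Σ_{j=0}^{7} e^(−μ) μ^j/j! ≈ 0.4311.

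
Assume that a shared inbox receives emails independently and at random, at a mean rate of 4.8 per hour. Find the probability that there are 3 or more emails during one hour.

0.8575

With mean μ = 4.8 per hour,
P(N ≥ 3) = 1 − P(N ≤ 2) = 1 − Σ_{j=0}^{2} e^(−μ) μ^j/j! ≈ 0.8575.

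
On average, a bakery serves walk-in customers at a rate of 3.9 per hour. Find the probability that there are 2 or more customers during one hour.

With mean μ = 3.9 per hour,
P(N ≥ 2) = 1 − P(N ≤ 1) = 1 − Σ_{j=0}^{1} e^(−μ) μ^j/j! ≈ 0.9008.

0.9008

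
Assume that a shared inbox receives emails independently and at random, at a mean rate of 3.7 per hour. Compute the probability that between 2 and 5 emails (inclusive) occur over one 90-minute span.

Over the interval, μ = 3.7 × 1.5 = 5.55 (a 90-minute span = 1.5 hours).
P(2 ≤ N ≤ 5) = Σ_{j=2}^{5} e^(−5.55) · 5.55^j/j! ≈ 0.4949.

0.4949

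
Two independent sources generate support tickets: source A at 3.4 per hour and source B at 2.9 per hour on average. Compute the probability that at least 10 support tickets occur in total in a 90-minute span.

Independent Poisson processes superpose: combined rate λ = 3.4 + 2.9 = 6.3 per hour.
Over the interval, μ = 6.3 × 1.5 = 9.45 (a 90-minute span = 1.5 hours).
P(N ≥ 10) = 1 − P(N ≤ 9) ≈ 0.4717.

0.4717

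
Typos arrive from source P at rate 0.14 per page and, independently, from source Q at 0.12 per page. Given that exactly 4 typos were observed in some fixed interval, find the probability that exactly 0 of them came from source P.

0.0454

Given the total, each event is independently from source P with probability p = λ_P/(λ_P+λ_Q) = 0.14/0.26 ≈ 0.5385.
So K ~ Binomial(4, 0.14/0.26): P(K = 0) = C(4,0) · (0.14/0.26)^0 · (0.12/0.26)^4 ≈ 0.0454.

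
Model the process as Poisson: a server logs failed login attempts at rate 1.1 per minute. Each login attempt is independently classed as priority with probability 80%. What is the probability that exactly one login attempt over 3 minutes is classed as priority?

Thinning: the login attempts that are classed as priority themselves form a Poisson process with rate 0.8 × 1.1 = 0.88 per minute.
Over the interval, μ = 0.88 × 3 = 2.64 (3 minutes).
P(N = 1) = e^(−2.64) · 2.64^1/1! ≈ 0.1884.

0.1884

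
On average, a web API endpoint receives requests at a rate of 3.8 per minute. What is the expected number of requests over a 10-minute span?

38

E[N] = λt = 3.8 × 10 = 38 (a 10-minute span = 10 minutes).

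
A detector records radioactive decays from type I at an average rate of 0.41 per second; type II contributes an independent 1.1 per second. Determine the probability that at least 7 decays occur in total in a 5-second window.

0.6286

Independent Poisson processes superpose: combined rate λ = 0.41 + 1.1 = 1.51 per second.
Over the interval, μ = 1.51 × 5 = 7.55 (a 5-second window = 5 seconds).
P(N ≥ 7) = 1 − P(N ≤ 6) ≈ 0.6286.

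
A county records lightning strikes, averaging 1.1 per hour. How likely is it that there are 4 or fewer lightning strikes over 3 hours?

Over the interval, μ = 1.1 × 3 = 3.3 (3 hours).
P(N ≤ 4) = Σ_{j=0}^{4} e^(−μ) μ^j/j! ≈ 0.7626.

0.7626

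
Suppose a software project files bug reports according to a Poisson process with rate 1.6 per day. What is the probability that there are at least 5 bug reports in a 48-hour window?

Over the interval, μ = 1.6 × 2 = 3.2 (a 48-hour window = 2 days).
P(N ≥ 5) = 1 − P(N ≤ 4) = 1 − Σ_{j=0}^{4} e^(−μ) μ^j/j! ≈ 0.2194.

0.2194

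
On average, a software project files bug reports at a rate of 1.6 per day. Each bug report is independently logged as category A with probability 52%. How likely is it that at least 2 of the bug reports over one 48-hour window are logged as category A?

0.4955

Thinning: the bug reports that are logged as category A themselves form a Poisson process with rate 0.52 × 1.6 = 0.832 per day.
Over the interval, μ = 0.832 × 2 = 1.664 (a 48-hour window = 2 days).
P(N ≥ 2) = 1 − P(N ≤ 1) ≈ 0.4955.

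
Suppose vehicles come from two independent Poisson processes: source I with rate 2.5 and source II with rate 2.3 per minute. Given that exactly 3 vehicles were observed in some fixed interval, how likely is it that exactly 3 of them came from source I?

0.1413

Given the total, each event is independently from source I with probability p = λ_I/(λ_I+λ_II) = 2.5/4.8 ≈ 0.5208.
So K ~ Binomial(3, 2.5/4.8): P(K = 3) = C(3,3) · (2.5/4.8)^3 · (2.3/4.8)^0 ≈ 0.1413.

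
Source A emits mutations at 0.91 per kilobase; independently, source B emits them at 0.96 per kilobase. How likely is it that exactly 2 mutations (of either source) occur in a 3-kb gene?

Independent Poisson processes superpose: combined rate λ = 0.91 + 0.96 = 1.87 per kilobase.
Over the interval, μ = 1.87 × 3 = 5.61 (a 3-kb gene = 3 kilobases).
P(N = 2) = e^(−5.61) · 5.61^2/2! ≈ 0.0576.

0.0576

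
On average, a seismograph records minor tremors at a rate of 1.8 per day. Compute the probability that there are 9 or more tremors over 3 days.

Over the interval, μ = 1.8 × 3 = 5.4 (3 days).
P(N ≥ 9) = 1 − P(N ≤ 8) = 1 − Σ_{j=0}^{8} e^(−μ) μ^j/j! ≈ 0.0973.

0.0973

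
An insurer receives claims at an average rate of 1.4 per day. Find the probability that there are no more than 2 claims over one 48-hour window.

0.4695

Over the interval, μ = 1.4 × 2 = 2.8 (a 48-hour window = 2 days).
P(N ≤ 2) = Σ_{j=0}^{2} e^(−μ) μ^j/j! ≈ 0.4695.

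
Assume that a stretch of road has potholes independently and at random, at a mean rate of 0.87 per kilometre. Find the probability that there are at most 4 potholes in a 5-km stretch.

Over the interval, μ = 0.87 × 5 = 4.35 (a 5-km stretch = 5 kilometres).
P(N ≤ 4) = Σ_{j=0}^{4} e^(−μ) μ^j/j! ≈ 0.5608.

0.5608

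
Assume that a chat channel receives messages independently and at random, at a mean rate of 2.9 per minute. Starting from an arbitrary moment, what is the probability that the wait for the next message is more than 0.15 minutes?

The wait for the next event is exponential with rate λ = 2.9 per minute.
P(T > 0.15) = e^(−λt) = e^(−2.9 × 0.15) = e^(−0.435) ≈ 0.6473.

0.6473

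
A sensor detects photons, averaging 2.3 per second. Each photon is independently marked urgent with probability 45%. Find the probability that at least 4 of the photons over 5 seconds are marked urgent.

Thinning: the photons that are marked urgent themselves form a Poisson process with rate 0.45 × 2.3 = 1.035 per second.
Over the interval, μ = 1.035 × 5 = 5.175 (5 seconds).
P(N ≥ 4) = 1 − P(N ≤ 3) ≈ 0.7587.

0.7587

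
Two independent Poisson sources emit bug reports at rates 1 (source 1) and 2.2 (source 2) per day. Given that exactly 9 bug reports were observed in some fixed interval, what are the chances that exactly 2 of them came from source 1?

Given the total, each event is independently from source 1 with probability p = λ_1/(λ_1+λ_2) = 1/3.2 = 0.3125.
So K ~ Binomial(9, 1/3.2): P(K = 2) = C(9,2) · (1/3.2)^2 · (2.2/3.2)^7 ≈ 0.2552.

0.2552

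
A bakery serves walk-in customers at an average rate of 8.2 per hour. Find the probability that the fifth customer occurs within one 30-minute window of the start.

0.3907

Over the interval, μ = 8.2 × 0.5 = 4.1 (a 30-minute window = 0.5 hours).
The fifth arrival falls in the interval iff at least 5 events occur there: P(S_5 ≤ t) = P(N ≥ 5) = 1 − P(N ≤ 4) ≈ 0.3907.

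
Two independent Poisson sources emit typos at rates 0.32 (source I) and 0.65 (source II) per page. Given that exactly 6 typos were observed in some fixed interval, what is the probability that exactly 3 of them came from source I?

Given the total, each event is independently from source I with probability p = λ_I/(λ_I+λ_II) = 0.32/0.97 ≈ 0.3299.
So K ~ Binomial(6, 0.32/0.97): P(K = 3) = C(6,3) · (0.32/0.97)^3 · (0.65/0.97)^3 ≈ 0.2161.

0.2161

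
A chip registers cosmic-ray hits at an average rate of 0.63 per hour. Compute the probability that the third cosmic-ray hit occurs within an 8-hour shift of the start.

Over the interval, μ = 0.63 × 8 = 5.04 (an 8-hour shift = 8 hours).
The third arrival falls in the interval iff at least 3 events occur there: P(S_3 ≤ t) = P(N ≥ 3) = 1 − P(N ≤ 2) ≈ 0.8787.

0.8787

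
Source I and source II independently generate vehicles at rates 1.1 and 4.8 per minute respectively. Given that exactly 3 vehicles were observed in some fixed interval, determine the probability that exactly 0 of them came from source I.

0.5385

Given the total, each event is independently from source I with probability p = λ_I/(λ_I+λ_II) = 1.1/5.9 ≈ 0.1864.
So K ~ Binomial(3, 1.1/5.9): P(K = 0) = C(3,0) · (1.1/5.9)^0 · (4.8/5.9)^3 ≈ 0.5385.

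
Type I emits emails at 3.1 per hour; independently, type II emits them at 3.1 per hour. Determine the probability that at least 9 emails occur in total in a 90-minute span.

0.5832

Independent Poisson processes superpose: combined rate λ = 3.1 + 3.1 = 6.2 per hour.
Over the interval, μ = 6.2 × 1.5 = 9.3 (a 90-minute span = 1.5 hours).
P(N ≥ 9) = 1 − P(N ≤ 8) ≈ 0.5832.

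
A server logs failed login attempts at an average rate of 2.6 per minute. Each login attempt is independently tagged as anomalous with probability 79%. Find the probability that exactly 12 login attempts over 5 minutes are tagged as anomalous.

Thinning: the login attempts that are tagged as anomalous themselves form a Poisson process with rate 0.79 × 2.6 = 2.054 per minute.
Over the interval, μ = 2.054 × 5 = 10.27 (5 minutes).
P(N = 12) = e^(−10.27) · 10.27^12/12! ≈ 0.0996.

0.0996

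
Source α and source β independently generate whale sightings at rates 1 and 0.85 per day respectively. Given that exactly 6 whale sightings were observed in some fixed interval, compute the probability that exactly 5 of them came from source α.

0.1272

Given the total, each event is independently from source α with probability p = λ_α/(λ_α+λ_β) = 1/1.85 ≈ 0.5405.
So K ~ Binomial(6, 1/1.85): P(K = 5) = C(6,5) · (1/1.85)^5 · (0.85/1.85)^1 ≈ 0.1272.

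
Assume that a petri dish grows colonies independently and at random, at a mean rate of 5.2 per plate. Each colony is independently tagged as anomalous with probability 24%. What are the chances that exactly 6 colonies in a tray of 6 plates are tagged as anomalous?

0.1370

Thinning: the colonies that are tagged as anomalous themselves form a Poisson process with rate 0.24 × 5.2 = 1.248 per plate.
Over the interval, μ = 1.248 × 6 = 7.488 (a tray of 6 plates = 6 plates).
P(N = 6) = e^(−7.488) · 7.488^6/6! ≈ 0.1370.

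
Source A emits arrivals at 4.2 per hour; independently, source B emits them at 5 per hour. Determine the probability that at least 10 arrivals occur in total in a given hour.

Independent Poisson processes superpose: combined rate λ = 4.2 + 5 = 9.2 per hour.
So μ = 9.2.
P(N ≥ 10) = 1 − P(N ≤ 9) ≈ 0.4389.

0.4389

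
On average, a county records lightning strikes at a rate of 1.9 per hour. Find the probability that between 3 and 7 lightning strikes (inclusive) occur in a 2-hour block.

0.6910

Over the interval, μ = 1.9 × 2 = 3.8 (a 2-hour block = 2 hours).
P(3 ≤ N ≤ 7) = Σ_{j=3}^{7} e^(−3.8) · 3.8^j/j! ≈ 0.6910.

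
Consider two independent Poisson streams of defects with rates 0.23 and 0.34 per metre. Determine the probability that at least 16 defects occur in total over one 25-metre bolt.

0.3556

Independent Poisson processes superpose: combined rate λ = 0.23 + 0.34 = 0.57 per metre.
Over the interval, μ = 0.57 × 25 = 14.25 (a 25-metre bolt = 25 metres).
P(N ≥ 16) = 1 − P(N ≤ 15) ≈ 0.3556.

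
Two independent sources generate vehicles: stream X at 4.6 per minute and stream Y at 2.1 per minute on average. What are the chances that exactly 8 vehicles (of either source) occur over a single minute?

Independent Poisson processes superpose: combined rate λ = 4.6 + 2.1 = 6.7 per minute.
So μ = 6.7.
P(N = 8) = e^(−6.7) · 6.7^8/8! ≈ 0.1240.

0.1240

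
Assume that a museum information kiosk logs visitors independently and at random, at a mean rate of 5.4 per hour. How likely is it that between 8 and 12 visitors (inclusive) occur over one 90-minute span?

0.4922

Over the interval, μ = 5.4 × 1.5 = 8.1 (a 90-minute span = 1.5 hours).
P(8 ≤ N ≤ 12) = Σ_{j=8}^{12} e^(−8.1) · 8.1^j/j! ≈ 0.4922.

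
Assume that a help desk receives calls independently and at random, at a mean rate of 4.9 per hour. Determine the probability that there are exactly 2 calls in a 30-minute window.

Over the interval, μ = 4.9 × 0.5 = 2.45 (a 30-minute window = 0.5 hours).
P(N = 2) = e^(−μ) μ^2/2! = e^(−2.45) · 2.45^2/2 ≈ 0.2590.

0.2590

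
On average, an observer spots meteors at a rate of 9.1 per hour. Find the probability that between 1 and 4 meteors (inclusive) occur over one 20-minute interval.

Over the interval, μ = 9.1 × 1/3 ≈ 3.03333 (a 20-minute interval = 1/3 hours).
P(1 ≤ N ≤ 4) = Σ_{j=1}^{4} e^(−3.03333) · 3.03333^j/j! ≈ 0.7615.

0.7615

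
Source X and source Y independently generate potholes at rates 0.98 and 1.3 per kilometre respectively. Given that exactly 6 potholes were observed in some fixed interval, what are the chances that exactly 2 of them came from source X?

Given the total, each event is independently from source X with probability p = λ_X/(λ_X+λ_Y) = 0.98/2.28 ≈ 0.4298.
So K ~ Binomial(6, 0.98/2.28): P(K = 2) = C(6,2) · (0.98/2.28)^2 · (1.3/2.28)^4 ≈ 0.2929.

0.2929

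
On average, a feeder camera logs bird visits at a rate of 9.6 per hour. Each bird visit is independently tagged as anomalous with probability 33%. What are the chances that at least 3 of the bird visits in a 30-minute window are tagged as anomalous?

0.2125

Thinning: the bird visits that are tagged as anomalous themselves form a Poisson process with rate 0.33 × 9.6 = 3.168 per hour.
Over the interval, μ = 3.168 × 0.5 = 1.584 (a 30-minute window = 0.5 hours).
P(N ≥ 3) = 1 − P(N ≤ 2) ≈ 0.2125.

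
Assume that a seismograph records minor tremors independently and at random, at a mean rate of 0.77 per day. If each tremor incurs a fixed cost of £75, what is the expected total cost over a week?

£404.25

E[N] = 0.77 × 7 = 5.39 (a week = 7 days); E[cost] = 5.39 × £75 = £404.25.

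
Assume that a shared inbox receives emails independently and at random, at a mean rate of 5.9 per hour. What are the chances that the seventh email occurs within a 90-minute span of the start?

Over the interval, μ = 5.9 × 1.5 = 8.85 (a 90-minute span = 1.5 hours).
The seventh arrival falls in the interval iff at least 7 events occur there: P(S_7 ≤ t) = P(N ≥ 7) = 1 − P(N ≤ 6) ≈ 0.7792.

0.7792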